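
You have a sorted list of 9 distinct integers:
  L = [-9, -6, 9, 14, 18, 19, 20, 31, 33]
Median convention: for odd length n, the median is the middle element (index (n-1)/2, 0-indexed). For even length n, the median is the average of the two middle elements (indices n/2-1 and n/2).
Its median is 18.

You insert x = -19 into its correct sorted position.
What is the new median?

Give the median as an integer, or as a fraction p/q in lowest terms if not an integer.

Answer: 16

Derivation:
Old list (sorted, length 9): [-9, -6, 9, 14, 18, 19, 20, 31, 33]
Old median = 18
Insert x = -19
Old length odd (9). Middle was index 4 = 18.
New length even (10). New median = avg of two middle elements.
x = -19: 0 elements are < x, 9 elements are > x.
New sorted list: [-19, -9, -6, 9, 14, 18, 19, 20, 31, 33]
New median = 16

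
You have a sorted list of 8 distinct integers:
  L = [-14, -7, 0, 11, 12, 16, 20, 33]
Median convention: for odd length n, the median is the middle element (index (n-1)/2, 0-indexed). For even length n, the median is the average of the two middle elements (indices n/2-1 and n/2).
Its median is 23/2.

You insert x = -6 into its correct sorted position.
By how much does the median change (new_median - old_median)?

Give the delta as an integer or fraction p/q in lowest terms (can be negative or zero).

Old median = 23/2
After inserting x = -6: new sorted = [-14, -7, -6, 0, 11, 12, 16, 20, 33]
New median = 11
Delta = 11 - 23/2 = -1/2

Answer: -1/2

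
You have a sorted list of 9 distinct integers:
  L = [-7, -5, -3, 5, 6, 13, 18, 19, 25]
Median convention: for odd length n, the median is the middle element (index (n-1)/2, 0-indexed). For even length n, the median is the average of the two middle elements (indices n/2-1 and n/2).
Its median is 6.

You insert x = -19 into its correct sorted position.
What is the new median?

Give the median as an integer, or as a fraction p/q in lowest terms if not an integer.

Answer: 11/2

Derivation:
Old list (sorted, length 9): [-7, -5, -3, 5, 6, 13, 18, 19, 25]
Old median = 6
Insert x = -19
Old length odd (9). Middle was index 4 = 6.
New length even (10). New median = avg of two middle elements.
x = -19: 0 elements are < x, 9 elements are > x.
New sorted list: [-19, -7, -5, -3, 5, 6, 13, 18, 19, 25]
New median = 11/2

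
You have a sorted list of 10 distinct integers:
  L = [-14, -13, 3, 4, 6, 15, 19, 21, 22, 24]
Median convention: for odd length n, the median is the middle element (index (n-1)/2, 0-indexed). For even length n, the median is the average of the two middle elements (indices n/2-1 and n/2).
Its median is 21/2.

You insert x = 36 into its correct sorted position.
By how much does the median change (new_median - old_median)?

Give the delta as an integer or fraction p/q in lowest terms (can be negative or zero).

Old median = 21/2
After inserting x = 36: new sorted = [-14, -13, 3, 4, 6, 15, 19, 21, 22, 24, 36]
New median = 15
Delta = 15 - 21/2 = 9/2

Answer: 9/2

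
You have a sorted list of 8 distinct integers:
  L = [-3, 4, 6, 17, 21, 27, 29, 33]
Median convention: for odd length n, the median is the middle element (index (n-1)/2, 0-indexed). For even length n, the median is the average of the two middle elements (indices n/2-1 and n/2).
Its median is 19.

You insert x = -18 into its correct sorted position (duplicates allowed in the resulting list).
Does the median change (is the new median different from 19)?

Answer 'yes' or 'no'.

Answer: yes

Derivation:
Old median = 19
Insert x = -18
New median = 17
Changed? yes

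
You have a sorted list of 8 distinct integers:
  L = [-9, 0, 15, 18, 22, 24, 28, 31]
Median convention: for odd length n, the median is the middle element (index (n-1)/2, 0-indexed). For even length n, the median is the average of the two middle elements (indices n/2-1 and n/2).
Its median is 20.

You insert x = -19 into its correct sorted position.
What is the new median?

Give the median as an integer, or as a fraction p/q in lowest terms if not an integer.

Answer: 18

Derivation:
Old list (sorted, length 8): [-9, 0, 15, 18, 22, 24, 28, 31]
Old median = 20
Insert x = -19
Old length even (8). Middle pair: indices 3,4 = 18,22.
New length odd (9). New median = single middle element.
x = -19: 0 elements are < x, 8 elements are > x.
New sorted list: [-19, -9, 0, 15, 18, 22, 24, 28, 31]
New median = 18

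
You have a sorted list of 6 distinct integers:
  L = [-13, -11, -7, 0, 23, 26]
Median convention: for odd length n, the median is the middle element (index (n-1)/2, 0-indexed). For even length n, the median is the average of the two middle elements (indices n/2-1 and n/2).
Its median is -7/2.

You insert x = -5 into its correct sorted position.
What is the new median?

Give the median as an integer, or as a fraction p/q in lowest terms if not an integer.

Old list (sorted, length 6): [-13, -11, -7, 0, 23, 26]
Old median = -7/2
Insert x = -5
Old length even (6). Middle pair: indices 2,3 = -7,0.
New length odd (7). New median = single middle element.
x = -5: 3 elements are < x, 3 elements are > x.
New sorted list: [-13, -11, -7, -5, 0, 23, 26]
New median = -5

Answer: -5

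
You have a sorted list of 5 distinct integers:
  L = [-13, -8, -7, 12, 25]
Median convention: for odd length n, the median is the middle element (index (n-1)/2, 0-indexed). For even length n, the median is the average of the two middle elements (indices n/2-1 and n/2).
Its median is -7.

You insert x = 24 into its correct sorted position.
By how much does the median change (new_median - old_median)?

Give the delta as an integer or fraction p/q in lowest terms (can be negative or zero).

Answer: 19/2

Derivation:
Old median = -7
After inserting x = 24: new sorted = [-13, -8, -7, 12, 24, 25]
New median = 5/2
Delta = 5/2 - -7 = 19/2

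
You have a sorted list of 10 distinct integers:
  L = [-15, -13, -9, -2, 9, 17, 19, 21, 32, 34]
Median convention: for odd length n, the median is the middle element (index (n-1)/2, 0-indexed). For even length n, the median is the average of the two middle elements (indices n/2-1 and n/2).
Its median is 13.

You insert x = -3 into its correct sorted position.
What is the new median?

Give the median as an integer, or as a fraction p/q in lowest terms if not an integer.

Answer: 9

Derivation:
Old list (sorted, length 10): [-15, -13, -9, -2, 9, 17, 19, 21, 32, 34]
Old median = 13
Insert x = -3
Old length even (10). Middle pair: indices 4,5 = 9,17.
New length odd (11). New median = single middle element.
x = -3: 3 elements are < x, 7 elements are > x.
New sorted list: [-15, -13, -9, -3, -2, 9, 17, 19, 21, 32, 34]
New median = 9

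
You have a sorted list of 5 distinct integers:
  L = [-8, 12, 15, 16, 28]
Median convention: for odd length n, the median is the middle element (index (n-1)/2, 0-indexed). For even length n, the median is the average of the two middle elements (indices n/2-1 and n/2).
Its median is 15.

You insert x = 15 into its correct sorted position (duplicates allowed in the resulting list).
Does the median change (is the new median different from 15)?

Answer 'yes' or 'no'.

Answer: no

Derivation:
Old median = 15
Insert x = 15
New median = 15
Changed? no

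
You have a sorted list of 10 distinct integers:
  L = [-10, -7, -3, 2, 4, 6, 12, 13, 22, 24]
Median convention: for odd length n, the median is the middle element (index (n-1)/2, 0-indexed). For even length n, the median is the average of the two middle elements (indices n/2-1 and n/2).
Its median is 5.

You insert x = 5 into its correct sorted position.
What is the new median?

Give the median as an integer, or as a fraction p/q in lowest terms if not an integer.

Old list (sorted, length 10): [-10, -7, -3, 2, 4, 6, 12, 13, 22, 24]
Old median = 5
Insert x = 5
Old length even (10). Middle pair: indices 4,5 = 4,6.
New length odd (11). New median = single middle element.
x = 5: 5 elements are < x, 5 elements are > x.
New sorted list: [-10, -7, -3, 2, 4, 5, 6, 12, 13, 22, 24]
New median = 5

Answer: 5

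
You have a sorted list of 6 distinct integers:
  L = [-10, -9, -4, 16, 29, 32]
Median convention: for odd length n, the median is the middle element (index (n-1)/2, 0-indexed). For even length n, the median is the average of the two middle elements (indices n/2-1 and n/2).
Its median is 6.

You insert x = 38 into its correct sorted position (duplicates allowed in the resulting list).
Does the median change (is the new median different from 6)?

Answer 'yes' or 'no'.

Answer: yes

Derivation:
Old median = 6
Insert x = 38
New median = 16
Changed? yes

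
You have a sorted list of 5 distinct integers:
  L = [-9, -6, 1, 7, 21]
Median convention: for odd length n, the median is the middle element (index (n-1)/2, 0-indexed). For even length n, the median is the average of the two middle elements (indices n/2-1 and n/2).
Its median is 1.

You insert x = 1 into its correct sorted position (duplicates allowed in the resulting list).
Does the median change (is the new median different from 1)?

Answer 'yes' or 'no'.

Old median = 1
Insert x = 1
New median = 1
Changed? no

Answer: no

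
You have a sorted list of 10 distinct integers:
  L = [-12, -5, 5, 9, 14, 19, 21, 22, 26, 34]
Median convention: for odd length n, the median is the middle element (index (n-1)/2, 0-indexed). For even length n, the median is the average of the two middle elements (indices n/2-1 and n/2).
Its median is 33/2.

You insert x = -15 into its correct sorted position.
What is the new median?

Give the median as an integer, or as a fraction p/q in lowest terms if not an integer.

Answer: 14

Derivation:
Old list (sorted, length 10): [-12, -5, 5, 9, 14, 19, 21, 22, 26, 34]
Old median = 33/2
Insert x = -15
Old length even (10). Middle pair: indices 4,5 = 14,19.
New length odd (11). New median = single middle element.
x = -15: 0 elements are < x, 10 elements are > x.
New sorted list: [-15, -12, -5, 5, 9, 14, 19, 21, 22, 26, 34]
New median = 14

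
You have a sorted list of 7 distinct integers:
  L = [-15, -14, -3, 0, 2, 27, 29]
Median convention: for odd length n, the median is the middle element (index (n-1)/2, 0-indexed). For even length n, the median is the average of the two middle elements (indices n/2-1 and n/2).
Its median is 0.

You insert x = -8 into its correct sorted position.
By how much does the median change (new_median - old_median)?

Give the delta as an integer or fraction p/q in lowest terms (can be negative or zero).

Answer: -3/2

Derivation:
Old median = 0
After inserting x = -8: new sorted = [-15, -14, -8, -3, 0, 2, 27, 29]
New median = -3/2
Delta = -3/2 - 0 = -3/2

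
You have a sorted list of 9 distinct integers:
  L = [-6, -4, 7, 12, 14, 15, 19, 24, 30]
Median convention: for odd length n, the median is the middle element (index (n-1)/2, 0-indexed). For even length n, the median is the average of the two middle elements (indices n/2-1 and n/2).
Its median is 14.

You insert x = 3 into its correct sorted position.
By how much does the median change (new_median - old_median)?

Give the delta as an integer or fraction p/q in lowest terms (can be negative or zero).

Old median = 14
After inserting x = 3: new sorted = [-6, -4, 3, 7, 12, 14, 15, 19, 24, 30]
New median = 13
Delta = 13 - 14 = -1

Answer: -1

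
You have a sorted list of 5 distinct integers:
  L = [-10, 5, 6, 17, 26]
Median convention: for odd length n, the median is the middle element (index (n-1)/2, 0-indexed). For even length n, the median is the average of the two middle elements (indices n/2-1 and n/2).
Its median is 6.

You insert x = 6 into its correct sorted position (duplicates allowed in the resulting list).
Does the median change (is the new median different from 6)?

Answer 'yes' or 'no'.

Old median = 6
Insert x = 6
New median = 6
Changed? no

Answer: no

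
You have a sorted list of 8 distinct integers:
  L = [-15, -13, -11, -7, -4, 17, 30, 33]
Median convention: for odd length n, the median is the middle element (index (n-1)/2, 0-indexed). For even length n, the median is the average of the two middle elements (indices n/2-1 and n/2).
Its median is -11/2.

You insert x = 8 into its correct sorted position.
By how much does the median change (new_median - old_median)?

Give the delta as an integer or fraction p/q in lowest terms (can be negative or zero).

Old median = -11/2
After inserting x = 8: new sorted = [-15, -13, -11, -7, -4, 8, 17, 30, 33]
New median = -4
Delta = -4 - -11/2 = 3/2

Answer: 3/2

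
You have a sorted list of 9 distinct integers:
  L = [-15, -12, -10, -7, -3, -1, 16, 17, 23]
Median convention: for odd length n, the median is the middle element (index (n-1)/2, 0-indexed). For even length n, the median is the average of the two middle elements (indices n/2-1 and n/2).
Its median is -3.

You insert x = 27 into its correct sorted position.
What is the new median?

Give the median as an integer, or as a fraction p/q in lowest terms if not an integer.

Old list (sorted, length 9): [-15, -12, -10, -7, -3, -1, 16, 17, 23]
Old median = -3
Insert x = 27
Old length odd (9). Middle was index 4 = -3.
New length even (10). New median = avg of two middle elements.
x = 27: 9 elements are < x, 0 elements are > x.
New sorted list: [-15, -12, -10, -7, -3, -1, 16, 17, 23, 27]
New median = -2

Answer: -2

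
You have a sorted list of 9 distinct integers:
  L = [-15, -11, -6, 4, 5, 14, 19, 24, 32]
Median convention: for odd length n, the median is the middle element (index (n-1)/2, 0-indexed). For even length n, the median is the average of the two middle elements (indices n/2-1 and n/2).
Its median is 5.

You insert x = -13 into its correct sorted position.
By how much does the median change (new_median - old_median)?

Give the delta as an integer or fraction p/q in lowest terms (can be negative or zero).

Old median = 5
After inserting x = -13: new sorted = [-15, -13, -11, -6, 4, 5, 14, 19, 24, 32]
New median = 9/2
Delta = 9/2 - 5 = -1/2

Answer: -1/2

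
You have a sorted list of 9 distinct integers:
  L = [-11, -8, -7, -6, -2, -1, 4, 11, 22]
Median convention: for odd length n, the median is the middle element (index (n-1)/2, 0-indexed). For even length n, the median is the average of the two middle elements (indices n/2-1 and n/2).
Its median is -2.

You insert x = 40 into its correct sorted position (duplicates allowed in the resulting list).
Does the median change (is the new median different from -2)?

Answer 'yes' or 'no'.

Old median = -2
Insert x = 40
New median = -3/2
Changed? yes

Answer: yes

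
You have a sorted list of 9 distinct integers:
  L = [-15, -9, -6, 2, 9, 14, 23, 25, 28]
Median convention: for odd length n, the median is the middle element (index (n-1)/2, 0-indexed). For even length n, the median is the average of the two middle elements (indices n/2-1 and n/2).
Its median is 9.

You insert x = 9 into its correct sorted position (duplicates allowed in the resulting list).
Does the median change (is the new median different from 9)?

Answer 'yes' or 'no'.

Answer: no

Derivation:
Old median = 9
Insert x = 9
New median = 9
Changed? no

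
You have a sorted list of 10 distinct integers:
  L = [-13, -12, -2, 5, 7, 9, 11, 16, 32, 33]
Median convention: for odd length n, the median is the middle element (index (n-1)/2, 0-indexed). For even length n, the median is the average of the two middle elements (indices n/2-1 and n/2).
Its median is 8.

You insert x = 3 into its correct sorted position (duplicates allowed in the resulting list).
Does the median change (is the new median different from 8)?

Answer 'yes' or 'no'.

Answer: yes

Derivation:
Old median = 8
Insert x = 3
New median = 7
Changed? yes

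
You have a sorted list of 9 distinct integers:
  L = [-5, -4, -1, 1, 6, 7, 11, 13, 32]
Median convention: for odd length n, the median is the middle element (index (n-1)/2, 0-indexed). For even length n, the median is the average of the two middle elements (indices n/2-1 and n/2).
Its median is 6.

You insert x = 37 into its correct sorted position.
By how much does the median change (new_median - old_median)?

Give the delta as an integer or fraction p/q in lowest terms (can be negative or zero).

Old median = 6
After inserting x = 37: new sorted = [-5, -4, -1, 1, 6, 7, 11, 13, 32, 37]
New median = 13/2
Delta = 13/2 - 6 = 1/2

Answer: 1/2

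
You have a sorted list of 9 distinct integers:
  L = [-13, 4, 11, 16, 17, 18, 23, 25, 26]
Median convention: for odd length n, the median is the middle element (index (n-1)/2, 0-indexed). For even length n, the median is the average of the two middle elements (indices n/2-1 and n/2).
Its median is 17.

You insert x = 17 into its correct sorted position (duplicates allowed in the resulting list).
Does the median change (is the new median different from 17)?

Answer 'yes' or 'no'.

Answer: no

Derivation:
Old median = 17
Insert x = 17
New median = 17
Changed? no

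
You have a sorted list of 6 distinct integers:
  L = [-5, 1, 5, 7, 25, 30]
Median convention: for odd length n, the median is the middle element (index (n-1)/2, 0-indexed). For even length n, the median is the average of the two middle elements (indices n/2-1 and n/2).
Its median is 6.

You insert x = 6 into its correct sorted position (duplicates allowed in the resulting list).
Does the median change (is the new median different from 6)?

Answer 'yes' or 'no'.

Answer: no

Derivation:
Old median = 6
Insert x = 6
New median = 6
Changed? no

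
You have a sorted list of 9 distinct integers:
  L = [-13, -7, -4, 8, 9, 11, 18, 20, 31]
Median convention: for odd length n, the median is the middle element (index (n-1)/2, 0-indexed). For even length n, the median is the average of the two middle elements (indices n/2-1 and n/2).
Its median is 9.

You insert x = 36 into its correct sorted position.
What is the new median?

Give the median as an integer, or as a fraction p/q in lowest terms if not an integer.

Answer: 10

Derivation:
Old list (sorted, length 9): [-13, -7, -4, 8, 9, 11, 18, 20, 31]
Old median = 9
Insert x = 36
Old length odd (9). Middle was index 4 = 9.
New length even (10). New median = avg of two middle elements.
x = 36: 9 elements are < x, 0 elements are > x.
New sorted list: [-13, -7, -4, 8, 9, 11, 18, 20, 31, 36]
New median = 10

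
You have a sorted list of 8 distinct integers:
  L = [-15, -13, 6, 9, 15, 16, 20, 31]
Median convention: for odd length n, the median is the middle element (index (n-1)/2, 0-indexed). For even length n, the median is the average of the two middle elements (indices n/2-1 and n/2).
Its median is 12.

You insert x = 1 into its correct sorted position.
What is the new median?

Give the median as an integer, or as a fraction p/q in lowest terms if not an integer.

Answer: 9

Derivation:
Old list (sorted, length 8): [-15, -13, 6, 9, 15, 16, 20, 31]
Old median = 12
Insert x = 1
Old length even (8). Middle pair: indices 3,4 = 9,15.
New length odd (9). New median = single middle element.
x = 1: 2 elements are < x, 6 elements are > x.
New sorted list: [-15, -13, 1, 6, 9, 15, 16, 20, 31]
New median = 9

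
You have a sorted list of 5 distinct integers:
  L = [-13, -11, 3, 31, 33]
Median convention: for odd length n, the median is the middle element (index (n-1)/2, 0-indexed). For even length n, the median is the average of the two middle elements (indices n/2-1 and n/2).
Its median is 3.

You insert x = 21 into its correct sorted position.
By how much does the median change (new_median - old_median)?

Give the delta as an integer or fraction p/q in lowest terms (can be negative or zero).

Old median = 3
After inserting x = 21: new sorted = [-13, -11, 3, 21, 31, 33]
New median = 12
Delta = 12 - 3 = 9

Answer: 9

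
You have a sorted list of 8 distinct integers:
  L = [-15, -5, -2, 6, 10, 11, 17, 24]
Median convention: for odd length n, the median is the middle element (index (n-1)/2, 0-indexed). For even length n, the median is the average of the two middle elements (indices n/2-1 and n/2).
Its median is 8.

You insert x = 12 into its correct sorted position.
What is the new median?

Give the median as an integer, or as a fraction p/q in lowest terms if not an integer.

Old list (sorted, length 8): [-15, -5, -2, 6, 10, 11, 17, 24]
Old median = 8
Insert x = 12
Old length even (8). Middle pair: indices 3,4 = 6,10.
New length odd (9). New median = single middle element.
x = 12: 6 elements are < x, 2 elements are > x.
New sorted list: [-15, -5, -2, 6, 10, 11, 12, 17, 24]
New median = 10

Answer: 10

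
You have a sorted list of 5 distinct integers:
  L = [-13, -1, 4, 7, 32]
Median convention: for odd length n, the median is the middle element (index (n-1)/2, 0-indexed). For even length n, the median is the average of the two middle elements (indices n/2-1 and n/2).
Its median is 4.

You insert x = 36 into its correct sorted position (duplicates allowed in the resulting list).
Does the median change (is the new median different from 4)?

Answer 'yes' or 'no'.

Answer: yes

Derivation:
Old median = 4
Insert x = 36
New median = 11/2
Changed? yes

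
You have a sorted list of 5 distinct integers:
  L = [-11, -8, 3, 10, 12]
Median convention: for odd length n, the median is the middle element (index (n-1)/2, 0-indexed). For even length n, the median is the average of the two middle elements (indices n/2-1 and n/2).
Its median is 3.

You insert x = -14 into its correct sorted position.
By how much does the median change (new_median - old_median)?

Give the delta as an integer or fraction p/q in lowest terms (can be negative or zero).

Answer: -11/2

Derivation:
Old median = 3
After inserting x = -14: new sorted = [-14, -11, -8, 3, 10, 12]
New median = -5/2
Delta = -5/2 - 3 = -11/2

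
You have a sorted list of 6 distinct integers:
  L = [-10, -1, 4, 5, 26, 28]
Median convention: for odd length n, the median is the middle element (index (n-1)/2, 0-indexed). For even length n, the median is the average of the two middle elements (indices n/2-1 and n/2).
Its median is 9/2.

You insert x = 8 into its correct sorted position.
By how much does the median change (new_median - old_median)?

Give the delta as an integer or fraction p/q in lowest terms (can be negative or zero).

Old median = 9/2
After inserting x = 8: new sorted = [-10, -1, 4, 5, 8, 26, 28]
New median = 5
Delta = 5 - 9/2 = 1/2

Answer: 1/2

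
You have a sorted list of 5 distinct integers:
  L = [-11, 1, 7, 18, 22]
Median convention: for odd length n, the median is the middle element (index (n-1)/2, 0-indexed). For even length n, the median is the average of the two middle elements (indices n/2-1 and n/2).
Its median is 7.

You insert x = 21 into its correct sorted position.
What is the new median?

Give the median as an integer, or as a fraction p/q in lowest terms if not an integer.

Answer: 25/2

Derivation:
Old list (sorted, length 5): [-11, 1, 7, 18, 22]
Old median = 7
Insert x = 21
Old length odd (5). Middle was index 2 = 7.
New length even (6). New median = avg of two middle elements.
x = 21: 4 elements are < x, 1 elements are > x.
New sorted list: [-11, 1, 7, 18, 21, 22]
New median = 25/2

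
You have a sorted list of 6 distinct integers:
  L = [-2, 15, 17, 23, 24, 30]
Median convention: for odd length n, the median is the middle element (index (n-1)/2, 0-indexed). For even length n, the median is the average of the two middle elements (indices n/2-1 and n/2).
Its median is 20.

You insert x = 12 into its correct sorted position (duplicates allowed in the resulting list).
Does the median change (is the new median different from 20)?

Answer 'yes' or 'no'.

Old median = 20
Insert x = 12
New median = 17
Changed? yes

Answer: yes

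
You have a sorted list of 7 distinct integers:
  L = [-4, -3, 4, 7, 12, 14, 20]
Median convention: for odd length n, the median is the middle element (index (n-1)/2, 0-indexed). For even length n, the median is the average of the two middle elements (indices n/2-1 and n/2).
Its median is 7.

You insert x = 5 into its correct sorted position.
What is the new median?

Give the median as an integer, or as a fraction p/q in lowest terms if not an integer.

Answer: 6

Derivation:
Old list (sorted, length 7): [-4, -3, 4, 7, 12, 14, 20]
Old median = 7
Insert x = 5
Old length odd (7). Middle was index 3 = 7.
New length even (8). New median = avg of two middle elements.
x = 5: 3 elements are < x, 4 elements are > x.
New sorted list: [-4, -3, 4, 5, 7, 12, 14, 20]
New median = 6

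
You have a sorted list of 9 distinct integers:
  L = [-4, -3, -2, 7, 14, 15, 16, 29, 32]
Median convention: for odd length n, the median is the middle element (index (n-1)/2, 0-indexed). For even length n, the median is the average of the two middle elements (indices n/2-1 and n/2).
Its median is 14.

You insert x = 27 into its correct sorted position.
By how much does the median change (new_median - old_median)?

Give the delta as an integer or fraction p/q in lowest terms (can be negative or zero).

Old median = 14
After inserting x = 27: new sorted = [-4, -3, -2, 7, 14, 15, 16, 27, 29, 32]
New median = 29/2
Delta = 29/2 - 14 = 1/2

Answer: 1/2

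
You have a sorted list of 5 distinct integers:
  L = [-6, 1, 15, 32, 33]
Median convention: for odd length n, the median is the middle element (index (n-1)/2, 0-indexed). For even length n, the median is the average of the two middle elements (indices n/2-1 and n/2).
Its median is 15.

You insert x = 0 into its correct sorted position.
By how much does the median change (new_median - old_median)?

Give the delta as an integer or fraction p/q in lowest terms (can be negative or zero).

Answer: -7

Derivation:
Old median = 15
After inserting x = 0: new sorted = [-6, 0, 1, 15, 32, 33]
New median = 8
Delta = 8 - 15 = -7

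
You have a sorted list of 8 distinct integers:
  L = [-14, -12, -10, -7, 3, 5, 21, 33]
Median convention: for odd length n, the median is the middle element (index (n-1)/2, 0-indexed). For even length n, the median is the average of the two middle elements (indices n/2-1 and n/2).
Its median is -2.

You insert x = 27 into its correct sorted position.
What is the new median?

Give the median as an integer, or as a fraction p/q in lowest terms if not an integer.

Old list (sorted, length 8): [-14, -12, -10, -7, 3, 5, 21, 33]
Old median = -2
Insert x = 27
Old length even (8). Middle pair: indices 3,4 = -7,3.
New length odd (9). New median = single middle element.
x = 27: 7 elements are < x, 1 elements are > x.
New sorted list: [-14, -12, -10, -7, 3, 5, 21, 27, 33]
New median = 3

Answer: 3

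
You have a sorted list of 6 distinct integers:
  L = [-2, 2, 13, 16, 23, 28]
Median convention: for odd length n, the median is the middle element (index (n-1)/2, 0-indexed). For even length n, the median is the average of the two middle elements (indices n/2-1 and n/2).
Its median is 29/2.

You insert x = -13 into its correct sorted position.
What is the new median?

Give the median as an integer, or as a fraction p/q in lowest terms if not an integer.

Old list (sorted, length 6): [-2, 2, 13, 16, 23, 28]
Old median = 29/2
Insert x = -13
Old length even (6). Middle pair: indices 2,3 = 13,16.
New length odd (7). New median = single middle element.
x = -13: 0 elements are < x, 6 elements are > x.
New sorted list: [-13, -2, 2, 13, 16, 23, 28]
New median = 13

Answer: 13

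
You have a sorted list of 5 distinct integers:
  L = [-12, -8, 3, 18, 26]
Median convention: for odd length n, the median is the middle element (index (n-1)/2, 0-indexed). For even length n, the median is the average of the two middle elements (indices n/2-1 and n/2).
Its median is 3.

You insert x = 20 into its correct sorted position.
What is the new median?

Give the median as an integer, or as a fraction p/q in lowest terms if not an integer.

Answer: 21/2

Derivation:
Old list (sorted, length 5): [-12, -8, 3, 18, 26]
Old median = 3
Insert x = 20
Old length odd (5). Middle was index 2 = 3.
New length even (6). New median = avg of two middle elements.
x = 20: 4 elements are < x, 1 elements are > x.
New sorted list: [-12, -8, 3, 18, 20, 26]
New median = 21/2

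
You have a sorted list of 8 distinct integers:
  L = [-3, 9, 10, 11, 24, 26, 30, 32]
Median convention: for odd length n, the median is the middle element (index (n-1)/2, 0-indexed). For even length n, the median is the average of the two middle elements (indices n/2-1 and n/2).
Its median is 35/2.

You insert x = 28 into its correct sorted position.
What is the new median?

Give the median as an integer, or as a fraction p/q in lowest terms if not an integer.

Answer: 24

Derivation:
Old list (sorted, length 8): [-3, 9, 10, 11, 24, 26, 30, 32]
Old median = 35/2
Insert x = 28
Old length even (8). Middle pair: indices 3,4 = 11,24.
New length odd (9). New median = single middle element.
x = 28: 6 elements are < x, 2 elements are > x.
New sorted list: [-3, 9, 10, 11, 24, 26, 28, 30, 32]
New median = 24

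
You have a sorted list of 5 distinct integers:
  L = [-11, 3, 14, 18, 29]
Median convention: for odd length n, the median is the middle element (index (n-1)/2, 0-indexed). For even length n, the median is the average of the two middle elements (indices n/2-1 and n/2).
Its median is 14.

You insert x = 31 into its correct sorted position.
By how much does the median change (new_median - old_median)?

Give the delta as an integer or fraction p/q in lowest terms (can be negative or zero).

Answer: 2

Derivation:
Old median = 14
After inserting x = 31: new sorted = [-11, 3, 14, 18, 29, 31]
New median = 16
Delta = 16 - 14 = 2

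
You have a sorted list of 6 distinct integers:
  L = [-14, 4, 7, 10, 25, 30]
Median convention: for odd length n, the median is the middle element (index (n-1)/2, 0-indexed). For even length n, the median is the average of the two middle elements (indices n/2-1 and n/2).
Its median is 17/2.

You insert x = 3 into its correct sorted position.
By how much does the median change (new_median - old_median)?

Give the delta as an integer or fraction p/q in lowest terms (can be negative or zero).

Answer: -3/2

Derivation:
Old median = 17/2
After inserting x = 3: new sorted = [-14, 3, 4, 7, 10, 25, 30]
New median = 7
Delta = 7 - 17/2 = -3/2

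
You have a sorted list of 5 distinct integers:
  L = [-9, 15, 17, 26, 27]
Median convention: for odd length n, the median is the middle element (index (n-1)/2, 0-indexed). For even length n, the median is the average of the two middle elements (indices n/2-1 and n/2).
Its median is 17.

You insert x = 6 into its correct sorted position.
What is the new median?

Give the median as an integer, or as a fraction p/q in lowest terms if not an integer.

Answer: 16

Derivation:
Old list (sorted, length 5): [-9, 15, 17, 26, 27]
Old median = 17
Insert x = 6
Old length odd (5). Middle was index 2 = 17.
New length even (6). New median = avg of two middle elements.
x = 6: 1 elements are < x, 4 elements are > x.
New sorted list: [-9, 6, 15, 17, 26, 27]
New median = 16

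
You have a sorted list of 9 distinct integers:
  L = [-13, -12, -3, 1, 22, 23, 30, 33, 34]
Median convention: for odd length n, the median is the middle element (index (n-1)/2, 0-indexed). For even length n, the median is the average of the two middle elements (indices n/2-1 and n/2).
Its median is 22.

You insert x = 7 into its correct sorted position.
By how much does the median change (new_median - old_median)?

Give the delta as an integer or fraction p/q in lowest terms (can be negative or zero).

Old median = 22
After inserting x = 7: new sorted = [-13, -12, -3, 1, 7, 22, 23, 30, 33, 34]
New median = 29/2
Delta = 29/2 - 22 = -15/2

Answer: -15/2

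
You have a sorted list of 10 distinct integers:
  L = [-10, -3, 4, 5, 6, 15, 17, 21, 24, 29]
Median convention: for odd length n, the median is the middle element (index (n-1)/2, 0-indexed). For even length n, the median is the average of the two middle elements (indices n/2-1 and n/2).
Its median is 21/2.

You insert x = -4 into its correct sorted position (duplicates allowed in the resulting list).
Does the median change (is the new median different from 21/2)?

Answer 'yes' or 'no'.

Old median = 21/2
Insert x = -4
New median = 6
Changed? yes

Answer: yes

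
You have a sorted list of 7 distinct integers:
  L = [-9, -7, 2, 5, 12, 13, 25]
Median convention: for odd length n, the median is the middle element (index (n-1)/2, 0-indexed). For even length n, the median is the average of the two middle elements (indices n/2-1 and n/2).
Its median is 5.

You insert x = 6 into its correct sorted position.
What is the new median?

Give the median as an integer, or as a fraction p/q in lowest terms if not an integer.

Old list (sorted, length 7): [-9, -7, 2, 5, 12, 13, 25]
Old median = 5
Insert x = 6
Old length odd (7). Middle was index 3 = 5.
New length even (8). New median = avg of two middle elements.
x = 6: 4 elements are < x, 3 elements are > x.
New sorted list: [-9, -7, 2, 5, 6, 12, 13, 25]
New median = 11/2

Answer: 11/2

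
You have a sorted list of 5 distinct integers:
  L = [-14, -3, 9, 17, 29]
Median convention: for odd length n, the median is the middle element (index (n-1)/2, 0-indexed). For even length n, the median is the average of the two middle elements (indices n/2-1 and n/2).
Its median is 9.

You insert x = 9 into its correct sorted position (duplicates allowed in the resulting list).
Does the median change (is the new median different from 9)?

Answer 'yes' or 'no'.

Old median = 9
Insert x = 9
New median = 9
Changed? no

Answer: no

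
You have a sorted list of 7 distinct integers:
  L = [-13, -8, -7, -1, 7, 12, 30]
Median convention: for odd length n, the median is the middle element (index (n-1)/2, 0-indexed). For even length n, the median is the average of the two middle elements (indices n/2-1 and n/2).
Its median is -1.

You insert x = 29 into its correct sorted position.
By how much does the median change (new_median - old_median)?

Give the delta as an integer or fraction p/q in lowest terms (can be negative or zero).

Answer: 4

Derivation:
Old median = -1
After inserting x = 29: new sorted = [-13, -8, -7, -1, 7, 12, 29, 30]
New median = 3
Delta = 3 - -1 = 4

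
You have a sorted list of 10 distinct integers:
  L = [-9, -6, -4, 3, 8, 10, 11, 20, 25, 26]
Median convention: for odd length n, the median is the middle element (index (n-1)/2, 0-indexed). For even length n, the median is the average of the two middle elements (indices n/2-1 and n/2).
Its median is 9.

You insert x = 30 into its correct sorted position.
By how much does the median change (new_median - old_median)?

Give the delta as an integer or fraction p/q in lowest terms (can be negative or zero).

Answer: 1

Derivation:
Old median = 9
After inserting x = 30: new sorted = [-9, -6, -4, 3, 8, 10, 11, 20, 25, 26, 30]
New median = 10
Delta = 10 - 9 = 1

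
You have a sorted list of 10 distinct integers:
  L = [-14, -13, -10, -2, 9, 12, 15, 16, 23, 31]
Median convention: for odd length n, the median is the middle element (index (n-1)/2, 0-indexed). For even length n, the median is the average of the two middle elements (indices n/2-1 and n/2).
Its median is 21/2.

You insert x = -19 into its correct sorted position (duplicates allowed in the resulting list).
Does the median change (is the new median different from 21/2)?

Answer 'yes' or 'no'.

Old median = 21/2
Insert x = -19
New median = 9
Changed? yes

Answer: yes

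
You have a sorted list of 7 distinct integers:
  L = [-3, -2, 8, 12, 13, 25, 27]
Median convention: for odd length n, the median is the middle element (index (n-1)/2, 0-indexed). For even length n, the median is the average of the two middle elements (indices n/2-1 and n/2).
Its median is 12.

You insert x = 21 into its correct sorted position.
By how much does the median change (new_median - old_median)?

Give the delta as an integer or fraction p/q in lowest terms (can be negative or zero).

Old median = 12
After inserting x = 21: new sorted = [-3, -2, 8, 12, 13, 21, 25, 27]
New median = 25/2
Delta = 25/2 - 12 = 1/2

Answer: 1/2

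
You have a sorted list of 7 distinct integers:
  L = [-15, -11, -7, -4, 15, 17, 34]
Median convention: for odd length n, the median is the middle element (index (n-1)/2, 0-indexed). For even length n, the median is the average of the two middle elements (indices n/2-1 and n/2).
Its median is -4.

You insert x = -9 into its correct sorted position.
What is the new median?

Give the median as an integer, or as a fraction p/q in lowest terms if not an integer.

Answer: -11/2

Derivation:
Old list (sorted, length 7): [-15, -11, -7, -4, 15, 17, 34]
Old median = -4
Insert x = -9
Old length odd (7). Middle was index 3 = -4.
New length even (8). New median = avg of two middle elements.
x = -9: 2 elements are < x, 5 elements are > x.
New sorted list: [-15, -11, -9, -7, -4, 15, 17, 34]
New median = -11/2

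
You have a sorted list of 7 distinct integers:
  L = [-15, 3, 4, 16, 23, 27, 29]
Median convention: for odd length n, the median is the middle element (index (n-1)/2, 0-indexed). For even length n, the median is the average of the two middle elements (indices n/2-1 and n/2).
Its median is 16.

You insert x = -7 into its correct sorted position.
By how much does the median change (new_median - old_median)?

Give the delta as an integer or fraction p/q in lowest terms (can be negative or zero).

Answer: -6

Derivation:
Old median = 16
After inserting x = -7: new sorted = [-15, -7, 3, 4, 16, 23, 27, 29]
New median = 10
Delta = 10 - 16 = -6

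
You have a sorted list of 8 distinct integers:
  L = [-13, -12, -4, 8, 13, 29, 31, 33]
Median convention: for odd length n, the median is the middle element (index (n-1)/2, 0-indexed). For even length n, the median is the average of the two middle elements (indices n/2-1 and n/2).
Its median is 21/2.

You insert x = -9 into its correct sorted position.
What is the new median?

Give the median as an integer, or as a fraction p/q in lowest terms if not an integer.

Answer: 8

Derivation:
Old list (sorted, length 8): [-13, -12, -4, 8, 13, 29, 31, 33]
Old median = 21/2
Insert x = -9
Old length even (8). Middle pair: indices 3,4 = 8,13.
New length odd (9). New median = single middle element.
x = -9: 2 elements are < x, 6 elements are > x.
New sorted list: [-13, -12, -9, -4, 8, 13, 29, 31, 33]
New median = 8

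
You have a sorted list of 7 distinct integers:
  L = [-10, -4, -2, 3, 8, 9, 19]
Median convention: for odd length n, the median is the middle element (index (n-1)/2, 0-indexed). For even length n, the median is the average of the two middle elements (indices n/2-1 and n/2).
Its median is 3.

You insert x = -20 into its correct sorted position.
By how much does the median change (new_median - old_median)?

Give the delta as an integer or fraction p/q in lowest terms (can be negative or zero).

Old median = 3
After inserting x = -20: new sorted = [-20, -10, -4, -2, 3, 8, 9, 19]
New median = 1/2
Delta = 1/2 - 3 = -5/2

Answer: -5/2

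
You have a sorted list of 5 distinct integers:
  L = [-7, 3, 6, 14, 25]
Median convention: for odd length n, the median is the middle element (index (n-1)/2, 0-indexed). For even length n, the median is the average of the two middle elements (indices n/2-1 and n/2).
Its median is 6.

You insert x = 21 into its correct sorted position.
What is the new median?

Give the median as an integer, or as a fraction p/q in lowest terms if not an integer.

Answer: 10

Derivation:
Old list (sorted, length 5): [-7, 3, 6, 14, 25]
Old median = 6
Insert x = 21
Old length odd (5). Middle was index 2 = 6.
New length even (6). New median = avg of two middle elements.
x = 21: 4 elements are < x, 1 elements are > x.
New sorted list: [-7, 3, 6, 14, 21, 25]
New median = 10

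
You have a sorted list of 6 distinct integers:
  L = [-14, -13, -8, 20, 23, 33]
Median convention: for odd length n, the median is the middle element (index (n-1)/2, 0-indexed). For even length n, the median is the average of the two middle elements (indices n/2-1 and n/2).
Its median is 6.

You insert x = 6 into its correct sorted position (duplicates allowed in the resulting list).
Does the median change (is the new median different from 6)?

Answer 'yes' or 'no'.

Answer: no

Derivation:
Old median = 6
Insert x = 6
New median = 6
Changed? no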